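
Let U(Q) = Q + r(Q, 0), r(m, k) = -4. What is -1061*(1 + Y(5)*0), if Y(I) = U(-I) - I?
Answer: -1061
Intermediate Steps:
U(Q) = -4 + Q (U(Q) = Q - 4 = -4 + Q)
Y(I) = -4 - 2*I (Y(I) = (-4 - I) - I = -4 - 2*I)
-1061*(1 + Y(5)*0) = -1061*(1 + (-4 - 2*5)*0) = -1061*(1 + (-4 - 10)*0) = -1061*(1 - 14*0) = -1061*(1 + 0) = -1061*1 = -1061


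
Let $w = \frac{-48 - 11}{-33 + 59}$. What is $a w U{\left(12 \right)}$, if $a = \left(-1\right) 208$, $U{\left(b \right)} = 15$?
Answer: $7080$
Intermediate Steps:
$w = - \frac{59}{26} \approx -2.2692$
$a = -208$
$a w U{\left(12 \right)} = \left(-208\right) \left(- \frac{59}{26}\right) 15 = 472 \cdot 15 = 7080$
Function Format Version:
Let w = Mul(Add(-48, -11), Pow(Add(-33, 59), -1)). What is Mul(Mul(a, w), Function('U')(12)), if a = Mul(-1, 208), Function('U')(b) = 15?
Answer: 7080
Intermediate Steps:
w = Rational(-59, 26) (w = Mul(-59, Pow(26, -1)) = Mul(-59, Rational(1, 26)) = Rational(-59, 26) ≈ -2.2692)
a = -208
Mul(Mul(a, w), Function('U')(12)) = Mul(Mul(-208, Rational(-59, 26)), 15) = Mul(472, 15) = 7080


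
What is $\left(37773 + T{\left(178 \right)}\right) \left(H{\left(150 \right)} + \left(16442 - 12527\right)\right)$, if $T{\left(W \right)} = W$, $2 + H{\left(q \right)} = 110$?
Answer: $152676873$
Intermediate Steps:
$H{\left(q \right)} = 108$ ($H{\left(q \right)} = -2 + 110 = 108$)
$\left(37773 + T{\left(178 \right)}\right) \left(H{\left(150 \right)} + \left(16442 - 12527\right)\right) = \left(37773 + 178\right) \left(108 + \left(16442 - 12527\right)\right) = 37951 \left(108 + 3915\right) = 37951 \cdot 4023 = 152676873$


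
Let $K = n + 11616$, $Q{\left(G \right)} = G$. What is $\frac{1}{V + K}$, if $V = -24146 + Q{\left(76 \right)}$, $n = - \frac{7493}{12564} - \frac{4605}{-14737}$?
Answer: $- \frac{185155668}{2305981256393} \approx -8.0294 \cdot 10^{-5}$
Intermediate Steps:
$n = - \frac{52567121}{185155668}$ ($n = \left(-7493\right) \frac{1}{12564} - - \frac{4605}{14737} = - \frac{7493}{12564} + \frac{4605}{14737} = - \frac{52567121}{185155668} \approx -0.28391$)
$V = -24070$ ($V = -24146 + 76 = -24070$)
$K = \frac{2150715672367}{185155668}$ ($K = - \frac{52567121}{185155668} + 11616 = \frac{2150715672367}{185155668} \approx 11616.0$)
$\frac{1}{V + K} = \frac{1}{-24070 + \frac{2150715672367}{185155668}} = \frac{1}{- \frac{2305981256393}{185155668}} = - \frac{185155668}{2305981256393}$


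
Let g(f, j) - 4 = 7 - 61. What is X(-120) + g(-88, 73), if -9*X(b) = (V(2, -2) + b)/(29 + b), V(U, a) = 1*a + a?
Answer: -41074/819 ≈ -50.151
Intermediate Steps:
g(f, j) = -50 (g(f, j) = 4 + (7 - 61) = 4 - 54 = -50)
V(U, a) = 2*a (V(U, a) = a + a = 2*a)
X(b) = -(-4 + b)/(9*(29 + b)) (X(b) = -(2*(-2) + b)/(9*(29 + b)) = -(-4 + b)/(9*(29 + b)))
X(-120) + g(-88, 73) = (4 - 1*(-120))/(9*(29 - 120)) - 50 = (⅑)*(4 + 120)/(-91) - 50 = (⅑)*(-1/91)*124 - 50 = -124/819 - 50 = -41074/819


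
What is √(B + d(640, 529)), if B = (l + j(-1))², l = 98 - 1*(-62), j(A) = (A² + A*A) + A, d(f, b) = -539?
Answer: 7*√518 ≈ 159.32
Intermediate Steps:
j(A) = A + 2*A² (j(A) = (A² + A²) + A = 2*A² + A = A + 2*A²)
l = 160 (l = 98 + 62 = 160)
B = 25921 (B = (160 - (1 + 2*(-1)))² = (160 - (1 - 2))² = (160 - 1*(-1))² = (160 + 1)² = 161² = 25921)
√(B + d(640, 529)) = √(25921 - 539) = √25382 = 7*√518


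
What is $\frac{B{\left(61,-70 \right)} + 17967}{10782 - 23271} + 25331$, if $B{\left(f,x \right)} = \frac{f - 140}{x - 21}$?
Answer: $\frac{28787021093}{1136499} \approx 25330.0$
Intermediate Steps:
$B{\left(f,x \right)} = \frac{-140 + f}{-21 + x}$
$\frac{B{\left(61,-70 \right)} + 17967}{10782 - 23271} + 25331 = \frac{\frac{-140 + 61}{-21 - 70} + 17967}{10782 - 23271} + 25331 = \frac{\frac{1}{-91} \left(-79\right) + 17967}{-12489} + 25331 = \left(\left(- \frac{1}{91}\right) \left(-79\right) + 17967\right) \left(- \frac{1}{12489}\right) + 25331 = \left(\frac{79}{91} + 17967\right) \left(- \frac{1}{12489}\right) + 25331 = \frac{1635076}{91} \left(- \frac{1}{12489}\right) + 25331 = - \frac{1635076}{1136499} + 25331 = \frac{28787021093}{1136499}$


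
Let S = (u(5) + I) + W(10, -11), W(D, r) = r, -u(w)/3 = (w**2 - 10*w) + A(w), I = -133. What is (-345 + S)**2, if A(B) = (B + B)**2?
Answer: 509796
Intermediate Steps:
A(B) = 4*B**2 (A(B) = (2*B)**2 = 4*B**2)
u(w) = -15*w**2 + 30*w (u(w) = -3*((w**2 - 10*w) + 4*w**2) = -3*(-10*w + 5*w**2) = -15*w**2 + 30*w)
S = -369 (S = (15*5*(2 - 1*5) - 133) - 11 = (15*5*(2 - 5) - 133) - 11 = (15*5*(-3) - 133) - 11 = (-225 - 133) - 11 = -358 - 11 = -369)
(-345 + S)**2 = (-345 - 369)**2 = (-714)**2 = 509796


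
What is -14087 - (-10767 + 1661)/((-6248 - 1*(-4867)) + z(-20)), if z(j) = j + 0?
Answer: -19744993/1401 ≈ -14094.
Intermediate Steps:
z(j) = j
-14087 - (-10767 + 1661)/((-6248 - 1*(-4867)) + z(-20)) = -14087 - (-10767 + 1661)/((-6248 - 1*(-4867)) - 20) = -14087 - (-9106)/((-6248 + 4867) - 20) = -14087 - (-9106)/(-1381 - 20) = -14087 - (-9106)/(-1401) = -14087 - (-9106)*(-1)/1401 = -14087 - 1*9106/1401 = -14087 - 9106/1401 = -19744993/1401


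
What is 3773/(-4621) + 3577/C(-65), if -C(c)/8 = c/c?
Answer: -16559501/36968 ≈ -447.94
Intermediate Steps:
C(c) = -8 (C(c) = -8*c/c = -8*1 = -8)
3773/(-4621) + 3577/C(-65) = 3773/(-4621) + 3577/(-8) = 3773*(-1/4621) + 3577*(-⅛) = -3773/4621 - 3577/8 = -16559501/36968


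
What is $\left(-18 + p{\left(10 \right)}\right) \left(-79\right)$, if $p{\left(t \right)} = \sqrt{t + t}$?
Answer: $1422 - 158 \sqrt{5} \approx 1068.7$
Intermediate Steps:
$p{\left(t \right)} = \sqrt{2} \sqrt{t}$ ($p{\left(t \right)} = \sqrt{2 t} = \sqrt{2} \sqrt{t}$)
$\left(-18 + p{\left(10 \right)}\right) \left(-79\right) = \left(-18 + \sqrt{2} \sqrt{10}\right) \left(-79\right) = \left(-18 + 2 \sqrt{5}\right) \left(-79\right) = 1422 - 158 \sqrt{5}$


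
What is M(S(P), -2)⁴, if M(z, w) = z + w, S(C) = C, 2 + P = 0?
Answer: 256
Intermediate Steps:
P = -2 (P = -2 + 0 = -2)
M(z, w) = w + z
M(S(P), -2)⁴ = (-2 - 2)⁴ = (-4)⁴ = 256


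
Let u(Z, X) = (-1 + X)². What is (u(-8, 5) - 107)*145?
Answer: -13195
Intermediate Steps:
(u(-8, 5) - 107)*145 = ((-1 + 5)² - 107)*145 = (4² - 107)*145 = (16 - 107)*145 = -91*145 = -13195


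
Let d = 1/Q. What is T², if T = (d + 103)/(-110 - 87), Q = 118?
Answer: 147744025/540376516 ≈ 0.27341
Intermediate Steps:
d = 1/118 ≈ 0.0084746
T = -12155/23246 (T = (1/118 + 103)/(-110 - 87) = (12155/118)/(-197) = (12155/118)*(-1/197) = -12155/23246 ≈ -0.52289)
T² = (-12155/23246)² = 147744025/540376516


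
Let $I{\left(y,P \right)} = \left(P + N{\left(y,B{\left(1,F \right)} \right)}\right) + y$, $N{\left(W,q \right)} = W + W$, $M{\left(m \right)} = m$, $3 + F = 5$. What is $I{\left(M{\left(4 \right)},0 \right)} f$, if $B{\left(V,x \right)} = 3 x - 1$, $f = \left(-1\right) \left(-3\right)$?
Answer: $36$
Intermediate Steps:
$F = 2$ ($F = -3 + 5 = 2$)
$f = 3$
$B{\left(V,x \right)} = -1 + 3 x$
$N{\left(W,q \right)} = 2 W$
$I{\left(y,P \right)} = P + 3 y$ ($I{\left(y,P \right)} = \left(P + 2 y\right) + y = P + 3 y$)
$I{\left(M{\left(4 \right)},0 \right)} f = \left(0 + 3 \cdot 4\right) 3 = \left(0 + 12\right) 3 = 12 \cdot 3 = 36$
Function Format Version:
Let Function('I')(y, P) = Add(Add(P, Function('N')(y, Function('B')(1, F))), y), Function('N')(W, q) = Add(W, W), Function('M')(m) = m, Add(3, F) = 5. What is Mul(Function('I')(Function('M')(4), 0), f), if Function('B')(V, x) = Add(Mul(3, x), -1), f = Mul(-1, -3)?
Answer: 36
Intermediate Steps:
F = 2 (F = Add(-3, 5) = 2)
f = 3
Function('B')(V, x) = Add(-1, Mul(3, x))
Function('N')(W, q) = Mul(2, W)
Function('I')(y, P) = Add(P, Mul(3, y)) (Function('I')(y, P) = Add(Add(P, Mul(2, y)), y) = Add(P, Mul(3, y)))
Mul(Function('I')(Function('M')(4), 0), f) = Mul(Add(0, Mul(3, 4)), 3) = Mul(Add(0, 12), 3) = Mul(12, 3) = 36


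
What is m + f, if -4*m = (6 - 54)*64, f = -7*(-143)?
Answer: 1769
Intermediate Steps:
f = 1001
m = 768 (m = -(6 - 54)*64/4 = -(-12)*64 = -1/4*(-3072) = 768)
m + f = 768 + 1001 = 1769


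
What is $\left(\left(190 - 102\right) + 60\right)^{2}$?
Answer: $21904$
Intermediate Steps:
$\left(\left(190 - 102\right) + 60\right)^{2} = \left(88 + 60\right)^{2} = 148^{2} = 21904$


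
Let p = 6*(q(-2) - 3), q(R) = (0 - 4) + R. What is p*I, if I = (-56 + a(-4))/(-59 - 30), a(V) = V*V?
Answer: -2160/89 ≈ -24.270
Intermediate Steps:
a(V) = V**2
q(R) = -4 + R
p = -54 (p = 6*((-4 - 2) - 3) = 6*(-6 - 3) = 6*(-9) = -54)
I = 40/89 (I = (-56 + (-4)**2)/(-59 - 30) = (-56 + 16)/(-89) = -40*(-1/89) = 40/89 ≈ 0.44944)
p*I = -54*40/89 = -2160/89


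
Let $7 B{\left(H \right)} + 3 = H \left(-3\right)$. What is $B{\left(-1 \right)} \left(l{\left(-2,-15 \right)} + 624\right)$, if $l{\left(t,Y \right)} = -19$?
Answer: $0$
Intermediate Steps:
$B{\left(H \right)} = - \frac{3}{7} - \frac{3 H}{7}$ ($B{\left(H \right)} = - \frac{3}{7} + \frac{H \left(-3\right)}{7} = - \frac{3}{7} + \frac{\left(-3\right) H}{7} = - \frac{3}{7} - \frac{3 H}{7}$)
$B{\left(-1 \right)} \left(l{\left(-2,-15 \right)} + 624\right) = \left(- \frac{3}{7} - - \frac{3}{7}\right) \left(-19 + 624\right) = \left(- \frac{3}{7} + \frac{3}{7}\right) 605 = 0 \cdot 605 = 0$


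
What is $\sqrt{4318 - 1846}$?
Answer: $2 \sqrt{618} \approx 49.719$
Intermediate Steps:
$\sqrt{4318 - 1846} = \sqrt{2472} = 2 \sqrt{618}$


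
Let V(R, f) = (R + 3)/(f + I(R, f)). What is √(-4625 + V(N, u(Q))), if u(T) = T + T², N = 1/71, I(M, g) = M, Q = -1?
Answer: I*√4411 ≈ 66.415*I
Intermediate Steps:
N = 1/71 ≈ 0.014085
V(R, f) = (3 + R)/(R + f) (V(R, f) = (R + 3)/(f + R) = (3 + R)/(R + f))
√(-4625 + V(N, u(Q))) = √(-4625 + (3 + 1/71)/(1/71 - (1 - 1))) = √(-4625 + (214/71)/(1/71 - 1*0)) = √(-4625 + (214/71)/(1/71 + 0)) = √(-4625 + (214/71)/(1/71)) = √(-4625 + 71*(214/71)) = √(-4625 + 214) = √(-4411) = I*√4411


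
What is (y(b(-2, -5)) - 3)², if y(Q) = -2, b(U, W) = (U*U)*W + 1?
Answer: 25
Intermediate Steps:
b(U, W) = 1 + W*U² (b(U, W) = U²*W + 1 = W*U² + 1 = 1 + W*U²)
(y(b(-2, -5)) - 3)² = (-2 - 3)² = (-5)² = 25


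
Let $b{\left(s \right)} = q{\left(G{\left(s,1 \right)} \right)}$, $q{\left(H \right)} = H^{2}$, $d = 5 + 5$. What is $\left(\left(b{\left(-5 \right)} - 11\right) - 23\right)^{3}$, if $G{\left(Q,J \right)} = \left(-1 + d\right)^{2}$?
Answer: $278061485183$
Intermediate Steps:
$d = 10$
$G{\left(Q,J \right)} = 81$ ($G{\left(Q,J \right)} = \left(-1 + 10\right)^{2} = 9^{2} = 81$)
$b{\left(s \right)} = 6561$ ($b{\left(s \right)} = 81^{2} = 6561$)
$\left(\left(b{\left(-5 \right)} - 11\right) - 23\right)^{3} = \left(\left(6561 - 11\right) - 23\right)^{3} = \left(6550 - 23\right)^{3} = 6527^{3} = 278061485183$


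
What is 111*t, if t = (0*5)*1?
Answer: 0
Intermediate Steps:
t = 0 (t = 0*1 = 0)
111*t = 111*0 = 0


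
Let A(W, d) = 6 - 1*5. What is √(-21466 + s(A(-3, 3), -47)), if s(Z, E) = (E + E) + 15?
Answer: I*√21545 ≈ 146.78*I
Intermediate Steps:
A(W, d) = 1 (A(W, d) = 6 - 5 = 1)
s(Z, E) = 15 + 2*E (s(Z, E) = 2*E + 15 = 15 + 2*E)
√(-21466 + s(A(-3, 3), -47)) = √(-21466 + (15 + 2*(-47))) = √(-21466 + (15 - 94)) = √(-21466 - 79) = √(-21545) = I*√21545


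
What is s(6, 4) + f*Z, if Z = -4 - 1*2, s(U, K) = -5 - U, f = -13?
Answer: 67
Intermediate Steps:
Z = -6 (Z = -4 - 2 = -6)
s(6, 4) + f*Z = (-5 - 1*6) - 13*(-6) = (-5 - 6) + 78 = -11 + 78 = 67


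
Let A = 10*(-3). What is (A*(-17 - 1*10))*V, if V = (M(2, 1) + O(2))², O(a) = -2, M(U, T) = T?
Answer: 810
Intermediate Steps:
A = -30
V = 1 (V = (1 - 2)² = (-1)² = 1)
(A*(-17 - 1*10))*V = -30*(-17 - 1*10)*1 = -30*(-17 - 10)*1 = -30*(-27)*1 = 810*1 = 810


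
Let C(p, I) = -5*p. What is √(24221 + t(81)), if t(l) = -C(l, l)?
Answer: √24626 ≈ 156.93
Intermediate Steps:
t(l) = 5*l (t(l) = -(-5)*l = 5*l)
√(24221 + t(81)) = √(24221 + 5*81) = √(24221 + 405) = √24626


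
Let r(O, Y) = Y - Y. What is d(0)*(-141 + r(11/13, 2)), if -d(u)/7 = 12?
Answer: 11844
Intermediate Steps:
d(u) = -84 (d(u) = -7*12 = -84)
r(O, Y) = 0
d(0)*(-141 + r(11/13, 2)) = -84*(-141 + 0) = -84*(-141) = 11844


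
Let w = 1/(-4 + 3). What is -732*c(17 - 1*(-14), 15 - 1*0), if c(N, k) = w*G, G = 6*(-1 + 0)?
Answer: -4392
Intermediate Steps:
G = -6 (G = 6*(-1) = -6)
w = -1 (w = 1/(-1) = -1)
c(N, k) = 6 (c(N, k) = -1*(-6) = 6)
-732*c(17 - 1*(-14), 15 - 1*0) = -732*6 = -4392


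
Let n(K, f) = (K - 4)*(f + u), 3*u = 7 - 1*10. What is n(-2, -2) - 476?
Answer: -458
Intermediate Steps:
u = -1 (u = (7 - 1*10)/3 = (7 - 10)/3 = (⅓)*(-3) = -1)
n(K, f) = (-1 + f)*(-4 + K) (n(K, f) = (K - 4)*(f - 1) = (-4 + K)*(-1 + f) = (-1 + f)*(-4 + K))
n(-2, -2) - 476 = (4 - 1*(-2) - 4*(-2) - 2*(-2)) - 476 = (4 + 2 + 8 + 4) - 476 = 18 - 476 = -458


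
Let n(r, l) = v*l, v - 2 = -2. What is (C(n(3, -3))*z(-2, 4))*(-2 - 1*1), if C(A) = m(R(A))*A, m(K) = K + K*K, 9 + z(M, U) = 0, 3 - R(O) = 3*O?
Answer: 0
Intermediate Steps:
R(O) = 3 - 3*O
z(M, U) = -9 (z(M, U) = -9 + 0 = -9)
v = 0 (v = 2 - 2 = 0)
m(K) = K + K²
n(r, l) = 0 (n(r, l) = 0*l = 0)
C(A) = A*(3 - 3*A)*(4 - 3*A) (C(A) = ((3 - 3*A)*(1 + (3 - 3*A)))*A = ((3 - 3*A)*(4 - 3*A))*A = A*(3 - 3*A)*(4 - 3*A))
(C(n(3, -3))*z(-2, 4))*(-2 - 1*1) = ((3*0*(-1 + 0)*(-4 + 3*0))*(-9))*(-2 - 1*1) = ((3*0*(-1)*(-4 + 0))*(-9))*(-2 - 1) = ((3*0*(-1)*(-4))*(-9))*(-3) = (0*(-9))*(-3) = 0*(-3) = 0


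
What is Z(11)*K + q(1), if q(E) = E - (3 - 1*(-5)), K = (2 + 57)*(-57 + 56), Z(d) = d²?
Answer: -7146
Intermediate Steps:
K = -59 (K = 59*(-1) = -59)
q(E) = -8 + E (q(E) = E - (3 + 5) = E - 1*8 = E - 8 = -8 + E)
Z(11)*K + q(1) = 11²*(-59) + (-8 + 1) = 121*(-59) - 7 = -7139 - 7 = -7146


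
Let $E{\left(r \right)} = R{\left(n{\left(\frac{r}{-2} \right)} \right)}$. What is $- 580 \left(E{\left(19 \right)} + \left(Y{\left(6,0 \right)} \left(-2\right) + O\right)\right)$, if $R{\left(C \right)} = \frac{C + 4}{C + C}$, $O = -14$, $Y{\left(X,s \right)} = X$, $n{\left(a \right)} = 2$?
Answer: $14210$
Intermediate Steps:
$R{\left(C \right)} = \frac{4 + C}{2 C}$
$E{\left(r \right)} = \frac{3}{2}$ ($E{\left(r \right)} = \frac{4 + 2}{2 \cdot 2} = \frac{1}{2} \cdot \frac{1}{2} \cdot 6 = \frac{3}{2}$)
$- 580 \left(E{\left(19 \right)} + \left(Y{\left(6,0 \right)} \left(-2\right) + O\right)\right) = - 580 \left(\frac{3}{2} + \left(6 \left(-2\right) - 14\right)\right) = - 580 \left(\frac{3}{2} - 26\right) = \left(-580\right) \left(- \frac{49}{2}\right) = 14210$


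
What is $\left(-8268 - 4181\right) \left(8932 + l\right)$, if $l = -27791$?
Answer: $234775691$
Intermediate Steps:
$\left(-8268 - 4181\right) \left(8932 + l\right) = \left(-8268 - 4181\right) \left(8932 - 27791\right) = \left(-8268 + \left(-6134 + 1953\right)\right) \left(-18859\right) = \left(-8268 - 4181\right) \left(-18859\right) = \left(-12449\right) \left(-18859\right) = 234775691$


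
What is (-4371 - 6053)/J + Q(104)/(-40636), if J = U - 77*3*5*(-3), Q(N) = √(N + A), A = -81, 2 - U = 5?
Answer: -5212/1731 - √23/40636 ≈ -3.0111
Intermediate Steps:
U = -3 (U = 2 - 1*5 = 2 - 5 = -3)
Q(N) = √(-81 + N) (Q(N) = √(N - 81) = √(-81 + N))
J = 3462 (J = -3 - 77*3*5*(-3) = -3 - 1155*(-3) = -3 - 77*(-45) = -3 + 3465 = 3462)
(-4371 - 6053)/J + Q(104)/(-40636) = (-4371 - 6053)/3462 + √(-81 + 104)/(-40636) = -10424*1/3462 + √23*(-1/40636) = -5212/1731 - √23/40636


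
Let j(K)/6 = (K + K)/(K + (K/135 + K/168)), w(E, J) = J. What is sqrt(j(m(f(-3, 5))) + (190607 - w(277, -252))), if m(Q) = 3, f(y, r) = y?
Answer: sqrt(11202385497059)/7661 ≈ 436.89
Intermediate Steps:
j(K) = 90720/7661 (j(K) = 6*((K + K)/(K + (K/135 + K/168))) = 6*((2*K)/(K + (K*(1/135) + K*(1/168)))) = 6*((2*K)/(K + (K/135 + K/168))) = 6*((2*K)/(K + 101*K/7560)) = 6*((2*K)/((7661*K/7560))) = 6*((2*K)*(7560/(7661*K))) = 6*(15120/7661) = 90720/7661)
sqrt(j(m(f(-3, 5))) + (190607 - w(277, -252))) = sqrt(90720/7661 + (190607 - 1*(-252))) = sqrt(90720/7661 + (190607 + 252)) = sqrt(90720/7661 + 190859) = sqrt(1462261519/7661) = sqrt(11202385497059)/7661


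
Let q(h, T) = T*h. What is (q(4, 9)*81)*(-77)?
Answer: -224532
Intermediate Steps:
(q(4, 9)*81)*(-77) = ((9*4)*81)*(-77) = (36*81)*(-77) = 2916*(-77) = -224532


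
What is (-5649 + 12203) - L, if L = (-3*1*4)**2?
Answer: 6410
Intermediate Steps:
L = 144 (L = (-3*4)**2 = (-12)**2 = 144)
(-5649 + 12203) - L = (-5649 + 12203) - 1*144 = 6554 - 144 = 6410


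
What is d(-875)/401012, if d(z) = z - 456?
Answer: -1331/401012 ≈ -0.0033191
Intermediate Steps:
d(z) = -456 + z
d(-875)/401012 = (-456 - 875)/401012 = -1331*1/401012 = -1331/401012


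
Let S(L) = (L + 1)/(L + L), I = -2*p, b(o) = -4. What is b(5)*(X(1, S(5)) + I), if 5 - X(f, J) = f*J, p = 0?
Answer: -88/5 ≈ -17.600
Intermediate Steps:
I = 0 (I = -2*0 = 0)
S(L) = (1 + L)/(2*L) (S(L) = (1 + L)/((2*L)) = (1 + L)*(1/(2*L)) = (1 + L)/(2*L))
X(f, J) = 5 - J*f (X(f, J) = 5 - f*J = 5 - J*f)
b(5)*(X(1, S(5)) + I) = -4*((5 - 1*(½)*(1 + 5)/5*1) + 0) = -4*((5 - 1*(½)*(⅕)*6*1) + 0) = -4*((5 - 1*⅗*1) + 0) = -4*((5 - ⅗) + 0) = -4*(22/5 + 0) = -4*22/5 = -88/5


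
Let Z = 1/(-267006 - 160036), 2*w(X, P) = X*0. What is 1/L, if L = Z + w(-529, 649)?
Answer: -427042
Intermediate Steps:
w(X, P) = 0 (w(X, P) = (X*0)/2 = (½)*0 = 0)
Z = -1/427042 (Z = 1/(-427042) = -1/427042 ≈ -2.3417e-6)
L = -1/427042 (L = -1/427042 + 0 = -1/427042 ≈ -2.3417e-6)
1/L = 1/(-1/427042) = -427042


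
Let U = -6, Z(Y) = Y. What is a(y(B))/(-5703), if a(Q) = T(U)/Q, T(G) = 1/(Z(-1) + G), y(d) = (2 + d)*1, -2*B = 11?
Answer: -2/279447 ≈ -7.1570e-6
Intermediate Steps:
B = -11/2 (B = -1/2*11 = -11/2 ≈ -5.5000)
y(d) = 2 + d
T(G) = 1/(-1 + G)
a(Q) = -1/(7*Q) (a(Q) = 1/((-1 - 6)*Q) = 1/((-7)*Q) = -1/(7*Q))
a(y(B))/(-5703) = -1/(7*(2 - 11/2))/(-5703) = -1/(7*(-7/2))*(-1/5703) = -1/7*(-2/7)*(-1/5703) = (2/49)*(-1/5703) = -2/279447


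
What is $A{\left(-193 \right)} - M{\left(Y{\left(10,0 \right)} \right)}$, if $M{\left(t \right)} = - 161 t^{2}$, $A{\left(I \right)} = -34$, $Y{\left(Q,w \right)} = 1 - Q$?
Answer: $13007$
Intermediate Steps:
$A{\left(-193 \right)} - M{\left(Y{\left(10,0 \right)} \right)} = -34 - - 161 \left(1 - 10\right)^{2} = -34 - - 161 \left(-9\right)^{2} = -34 - \left(-161\right) 81 = -34 - -13041 = -34 + 13041 = 13007$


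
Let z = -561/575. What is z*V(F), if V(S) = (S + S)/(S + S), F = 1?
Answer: -561/575 ≈ -0.97565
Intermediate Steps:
V(S) = 1 (V(S) = (2*S)/((2*S)) = (2*S)*(1/(2*S)) = 1)
z = -561/575 (z = -561*1/575 = -561/575 ≈ -0.97565)
z*V(F) = -561/575*1 = -561/575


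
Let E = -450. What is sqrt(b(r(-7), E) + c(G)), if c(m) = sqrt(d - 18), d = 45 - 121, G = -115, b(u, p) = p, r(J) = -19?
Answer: sqrt(-450 + I*sqrt(94)) ≈ 0.2285 + 21.214*I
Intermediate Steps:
d = -76
c(m) = I*sqrt(94) (c(m) = sqrt(-76 - 18) = sqrt(-94) = I*sqrt(94))
sqrt(b(r(-7), E) + c(G)) = sqrt(-450 + I*sqrt(94))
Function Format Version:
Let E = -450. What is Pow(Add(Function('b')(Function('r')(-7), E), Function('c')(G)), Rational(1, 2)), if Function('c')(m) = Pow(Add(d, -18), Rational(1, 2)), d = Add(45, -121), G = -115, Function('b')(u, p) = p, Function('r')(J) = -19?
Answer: Pow(Add(-450, Mul(I, Pow(94, Rational(1, 2)))), Rational(1, 2)) ≈ Add(0.2285, Mul(21.214, I))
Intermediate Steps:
d = -76
Function('c')(m) = Mul(I, Pow(94, Rational(1, 2))) (Function('c')(m) = Pow(Add(-76, -18), Rational(1, 2)) = Pow(-94, Rational(1, 2)) = Mul(I, Pow(94, Rational(1, 2))))
Pow(Add(Function('b')(Function('r')(-7), E), Function('c')(G)), Rational(1, 2)) = Pow(Add(-450, Mul(I, Pow(94, Rational(1, 2)))), Rational(1, 2))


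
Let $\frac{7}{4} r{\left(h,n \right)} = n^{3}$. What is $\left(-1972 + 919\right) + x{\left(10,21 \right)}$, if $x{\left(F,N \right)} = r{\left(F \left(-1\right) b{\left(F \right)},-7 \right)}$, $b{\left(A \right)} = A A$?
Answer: $-1249$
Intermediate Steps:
$b{\left(A \right)} = A^{2}$
$r{\left(h,n \right)} = \frac{4 n^{3}}{7}$
$x{\left(F,N \right)} = -196$ ($x{\left(F,N \right)} = \frac{4 \left(-7\right)^{3}}{7} = \frac{4}{7} \left(-343\right) = -196$)
$\left(-1972 + 919\right) + x{\left(10,21 \right)} = \left(-1972 + 919\right) - 196 = -1053 - 196 = -1249$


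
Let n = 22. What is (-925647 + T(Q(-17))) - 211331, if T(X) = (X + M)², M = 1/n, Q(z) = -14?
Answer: -550203103/484 ≈ -1.1368e+6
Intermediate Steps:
M = 1/22 ≈ 0.045455
T(X) = (1/22 + X)² (T(X) = (X + 1/22)² = (1/22 + X)²)
(-925647 + T(Q(-17))) - 211331 = (-925647 + (1 + 22*(-14))²/484) - 211331 = (-925647 + (1 - 308)²/484) - 211331 = (-925647 + (1/484)*(-307)²) - 211331 = (-925647 + (1/484)*94249) - 211331 = (-925647 + 94249/484) - 211331 = -447918899/484 - 211331 = -550203103/484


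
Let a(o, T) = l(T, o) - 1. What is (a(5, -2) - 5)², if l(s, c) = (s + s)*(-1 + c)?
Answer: 484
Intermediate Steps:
l(s, c) = 2*s*(-1 + c) (l(s, c) = (2*s)*(-1 + c) = 2*s*(-1 + c))
a(o, T) = -1 + 2*T*(-1 + o) (a(o, T) = 2*T*(-1 + o) - 1 = -1 + 2*T*(-1 + o))
(a(5, -2) - 5)² = ((-1 + 2*(-2)*(-1 + 5)) - 5)² = ((-1 + 2*(-2)*4) - 5)² = ((-1 - 16) - 5)² = (-17 - 5)² = (-22)² = 484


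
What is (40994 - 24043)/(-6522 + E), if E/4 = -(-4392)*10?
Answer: 1541/15378 ≈ 0.10021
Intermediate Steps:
E = 175680 (E = 4*(-(-4392)*10) = 4*(-244*(-180)) = 4*43920 = 175680)
(40994 - 24043)/(-6522 + E) = (40994 - 24043)/(-6522 + 175680) = 16951/169158 = 16951*(1/169158) = 1541/15378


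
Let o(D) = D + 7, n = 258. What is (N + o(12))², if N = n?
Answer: 76729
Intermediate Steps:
o(D) = 7 + D
N = 258
(N + o(12))² = (258 + (7 + 12))² = (258 + 19)² = 277² = 76729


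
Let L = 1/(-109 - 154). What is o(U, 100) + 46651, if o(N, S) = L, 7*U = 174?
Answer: 12269212/263 ≈ 46651.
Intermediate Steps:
U = 174/7 (U = (1/7)*174 = 174/7 ≈ 24.857)
L = -1/263 (L = 1/(-263) = -1/263 ≈ -0.0038023)
o(N, S) = -1/263
o(U, 100) + 46651 = -1/263 + 46651 = 12269212/263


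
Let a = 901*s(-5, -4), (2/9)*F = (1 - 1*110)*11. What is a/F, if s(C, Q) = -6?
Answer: 3604/3597 ≈ 1.0019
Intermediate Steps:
F = -10791/2 (F = 9*((1 - 1*110)*11)/2 = 9*((1 - 110)*11)/2 = 9*(-109*11)/2 = (9/2)*(-1199) = -10791/2 ≈ -5395.5)
a = -5406 (a = 901*(-6) = -5406)
a/F = -5406/(-10791/2) = -5406*(-2/10791) = 3604/3597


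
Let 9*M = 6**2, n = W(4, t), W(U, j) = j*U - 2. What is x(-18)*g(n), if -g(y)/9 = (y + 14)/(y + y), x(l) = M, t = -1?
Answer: 24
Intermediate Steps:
W(U, j) = -2 + U*j (W(U, j) = U*j - 2 = -2 + U*j)
n = -6 (n = -2 + 4*(-1) = -2 - 4 = -6)
M = 4 (M = (1/9)*6**2 = (1/9)*36 = 4)
x(l) = 4
g(y) = -9*(14 + y)/(2*y) (g(y) = -9*(y + 14)/(y + y) = -9*(14 + y)/(2*y))
x(-18)*g(n) = 4*(-9/2 - 63/(-6)) = 4*(-9/2 - 63*(-1/6)) = 4*(-9/2 + 21/2) = 4*6 = 24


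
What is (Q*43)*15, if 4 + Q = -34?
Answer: -24510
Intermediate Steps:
Q = -38 (Q = -4 - 34 = -38)
(Q*43)*15 = -38*43*15 = -1634*15 = -24510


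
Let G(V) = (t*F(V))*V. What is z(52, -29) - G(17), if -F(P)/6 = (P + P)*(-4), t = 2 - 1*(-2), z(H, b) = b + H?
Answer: -55465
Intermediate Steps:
z(H, b) = H + b
t = 4 (t = 2 + 2 = 4)
F(P) = 48*P (F(P) = -6*(P + P)*(-4) = -6*2*P*(-4) = -(-48)*P = 48*P)
G(V) = 192*V² (G(V) = (4*(48*V))*V = (192*V)*V = 192*V²)
z(52, -29) - G(17) = (52 - 29) - 192*17² = 23 - 192*289 = 23 - 1*55488 = 23 - 55488 = -55465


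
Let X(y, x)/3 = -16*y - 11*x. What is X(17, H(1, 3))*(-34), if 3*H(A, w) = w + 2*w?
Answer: 31110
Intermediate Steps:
H(A, w) = w (H(A, w) = (w + 2*w)/3 = (3*w)/3 = w)
X(y, x) = -48*y - 33*x (X(y, x) = 3*(-16*y - 11*x) = -48*y - 33*x)
X(17, H(1, 3))*(-34) = (-48*17 - 33*3)*(-34) = (-816 - 99)*(-34) = -915*(-34) = 31110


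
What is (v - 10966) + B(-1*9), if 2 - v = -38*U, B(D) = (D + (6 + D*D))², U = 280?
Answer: 5760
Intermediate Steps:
B(D) = (6 + D + D²)² (B(D) = (D + (6 + D²))² = (6 + D + D²)²)
v = 10642 (v = 2 - (-38)*280 = 2 - 1*(-10640) = 2 + 10640 = 10642)
(v - 10966) + B(-1*9) = (10642 - 10966) + (6 - 1*9 + (-1*9)²)² = -324 + (6 - 9 + (-9)²)² = -324 + (6 - 9 + 81)² = -324 + 78² = -324 + 6084 = 5760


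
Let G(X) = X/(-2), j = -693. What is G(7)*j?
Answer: 4851/2 ≈ 2425.5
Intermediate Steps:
G(X) = -X/2 (G(X) = X*(-½) = -X/2)
G(7)*j = -½*7*(-693) = -7/2*(-693) = 4851/2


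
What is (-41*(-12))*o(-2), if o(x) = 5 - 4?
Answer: 492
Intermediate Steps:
o(x) = 1
(-41*(-12))*o(-2) = -41*(-12)*1 = 492*1 = 492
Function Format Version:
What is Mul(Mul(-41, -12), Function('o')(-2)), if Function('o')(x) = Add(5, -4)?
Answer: 492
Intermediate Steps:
Function('o')(x) = 1
Mul(Mul(-41, -12), Function('o')(-2)) = Mul(Mul(-41, -12), 1) = Mul(492, 1) = 492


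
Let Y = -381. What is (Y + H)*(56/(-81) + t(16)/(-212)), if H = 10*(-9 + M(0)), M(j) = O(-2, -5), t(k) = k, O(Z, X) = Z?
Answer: 1616372/4293 ≈ 376.51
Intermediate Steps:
M(j) = -2
H = -110 (H = 10*(-9 - 2) = 10*(-11) = -110)
(Y + H)*(56/(-81) + t(16)/(-212)) = (-381 - 110)*(56/(-81) + 16/(-212)) = -491*(56*(-1/81) + 16*(-1/212)) = -491*(-56/81 - 4/53) = -491*(-3292/4293) = 1616372/4293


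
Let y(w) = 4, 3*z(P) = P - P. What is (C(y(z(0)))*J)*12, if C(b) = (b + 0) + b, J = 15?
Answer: 1440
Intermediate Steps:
z(P) = 0 (z(P) = (P - P)/3 = (1/3)*0 = 0)
C(b) = 2*b (C(b) = b + b = 2*b)
(C(y(z(0)))*J)*12 = ((2*4)*15)*12 = (8*15)*12 = 120*12 = 1440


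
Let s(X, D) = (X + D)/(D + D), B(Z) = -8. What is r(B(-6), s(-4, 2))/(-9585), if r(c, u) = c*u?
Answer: -4/9585 ≈ -0.00041732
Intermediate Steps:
s(X, D) = (D + X)/(2*D) (s(X, D) = (D + X)/((2*D)) = (D + X)*(1/(2*D)) = (D + X)/(2*D))
r(B(-6), s(-4, 2))/(-9585) = -4*(2 - 4)/2/(-9585) = -4*(-2)/2*(-1/9585) = -8*(-½)*(-1/9585) = 4*(-1/9585) = -4/9585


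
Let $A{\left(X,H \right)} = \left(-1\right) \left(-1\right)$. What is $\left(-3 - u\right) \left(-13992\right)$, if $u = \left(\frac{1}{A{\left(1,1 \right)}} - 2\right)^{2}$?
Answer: $55968$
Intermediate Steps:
$A{\left(X,H \right)} = 1$
$u = 1$ ($u = \left(1^{-1} - 2\right)^{2} = \left(1 - 2\right)^{2} = \left(-1\right)^{2} = 1$)
$\left(-3 - u\right) \left(-13992\right) = \left(-3 - 1\right) \left(-13992\right) = \left(-4\right) \left(-13992\right) = 55968$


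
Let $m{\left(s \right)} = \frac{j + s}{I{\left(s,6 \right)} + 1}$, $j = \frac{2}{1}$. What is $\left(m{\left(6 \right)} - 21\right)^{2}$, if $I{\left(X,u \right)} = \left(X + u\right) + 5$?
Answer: $\frac{34225}{81} \approx 422.53$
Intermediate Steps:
$j = 2$ ($j = 2 \cdot 1 = 2$)
$I{\left(X,u \right)} = 5 + X + u$
$m{\left(s \right)} = \frac{2 + s}{12 + s}$ ($m{\left(s \right)} = \frac{2 + s}{\left(5 + s + 6\right) + 1} = \frac{2 + s}{\left(11 + s\right) + 1} = \frac{2 + s}{12 + s}$)
$\left(m{\left(6 \right)} - 21\right)^{2} = \left(\frac{2 + 6}{12 + 6} - 21\right)^{2} = \left(\frac{1}{18} \cdot 8 - 21\right)^{2} = \left(\frac{4}{9} - 21\right)^{2} = \left(- \frac{185}{9}\right)^{2} = \frac{34225}{81}$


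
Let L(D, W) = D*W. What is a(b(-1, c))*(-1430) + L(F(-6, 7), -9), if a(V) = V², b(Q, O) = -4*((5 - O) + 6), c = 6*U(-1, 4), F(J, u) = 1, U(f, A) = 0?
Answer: -2768489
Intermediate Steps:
c = 0 (c = 6*0 = 0)
b(Q, O) = -44 + 4*O (b(Q, O) = -4*(11 - O) = -44 + 4*O)
a(b(-1, c))*(-1430) + L(F(-6, 7), -9) = (-44 + 4*0)²*(-1430) + 1*(-9) = (-44 + 0)²*(-1430) - 9 = (-44)²*(-1430) - 9 = 1936*(-1430) - 9 = -2768480 - 9 = -2768489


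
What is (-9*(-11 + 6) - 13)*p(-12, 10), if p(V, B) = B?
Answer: 320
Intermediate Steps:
(-9*(-11 + 6) - 13)*p(-12, 10) = (-9*(-11 + 6) - 13)*10 = (-9*(-5) - 13)*10 = (45 - 13)*10 = 32*10 = 320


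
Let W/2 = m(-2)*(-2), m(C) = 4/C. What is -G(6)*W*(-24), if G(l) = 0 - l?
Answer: -1152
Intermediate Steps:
G(l) = -l
W = 8 (W = 2*((4/(-2))*(-2)) = 2*((4*(-1/2))*(-2)) = 2*(-2*(-2)) = 2*4 = 8)
-G(6)*W*(-24) = --1*6*8*(-24) = -(-6*8)*(-24) = -(-48)*(-24) = -1*1152 = -1152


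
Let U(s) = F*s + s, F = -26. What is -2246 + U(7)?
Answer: -2421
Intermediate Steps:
U(s) = -25*s (U(s) = -26*s + s = -25*s)
-2246 + U(7) = -2246 - 25*7 = -2246 - 175 = -2421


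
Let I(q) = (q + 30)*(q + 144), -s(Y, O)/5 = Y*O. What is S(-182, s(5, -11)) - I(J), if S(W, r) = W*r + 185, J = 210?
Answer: -134825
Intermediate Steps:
s(Y, O) = -5*O*Y (s(Y, O) = -5*Y*O = -5*O*Y)
I(q) = (30 + q)*(144 + q)
S(W, r) = 185 + W*r
S(-182, s(5, -11)) - I(J) = (185 - (-910)*(-11)*5) - (4320 + 210² + 174*210) = (185 - 182*275) - (4320 + 44100 + 36540) = (185 - 50050) - 1*84960 = -49865 - 84960 = -134825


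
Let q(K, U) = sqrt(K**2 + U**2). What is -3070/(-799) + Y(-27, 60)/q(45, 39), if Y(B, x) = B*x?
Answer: 3070/799 - 270*sqrt(394)/197 ≈ -23.363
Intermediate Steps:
-3070/(-799) + Y(-27, 60)/q(45, 39) = -3070/(-799) + (-27*60)/(sqrt(45**2 + 39**2)) = -3070*(-1/799) - 1620/sqrt(2025 + 1521) = 3070/799 - 1620*sqrt(394)/1182 = 3070/799 - 270*sqrt(394)/197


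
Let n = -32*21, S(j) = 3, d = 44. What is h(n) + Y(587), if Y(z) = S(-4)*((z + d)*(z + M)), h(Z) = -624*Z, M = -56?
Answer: 1424511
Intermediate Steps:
n = -672
Y(z) = 3*(-56 + z)*(44 + z) (Y(z) = 3*((z + 44)*(z - 56)) = 3*((44 + z)*(-56 + z)) = 3*((-56 + z)*(44 + z)) = 3*(-56 + z)*(44 + z))
h(n) + Y(587) = -624*(-672) + (-7392 - 36*587 + 3*587**2) = 419328 + (-7392 - 21132 + 3*344569) = 419328 + (-7392 - 21132 + 1033707) = 419328 + 1005183 = 1424511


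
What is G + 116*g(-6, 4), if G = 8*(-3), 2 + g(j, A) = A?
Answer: 208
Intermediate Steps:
g(j, A) = -2 + A
G = -24
G + 116*g(-6, 4) = -24 + 116*(-2 + 4) = -24 + 116*2 = -24 + 232 = 208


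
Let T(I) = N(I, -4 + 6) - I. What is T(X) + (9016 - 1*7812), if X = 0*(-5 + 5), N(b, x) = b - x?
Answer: 1202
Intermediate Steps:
X = 0 (X = 0*0 = 0)
T(I) = -2 (T(I) = (I - (-4 + 6)) - I = (I - 1*2) - I = (I - 2) - I = (-2 + I) - I = -2)
T(X) + (9016 - 1*7812) = -2 + (9016 - 1*7812) = -2 + (9016 - 7812) = -2 + 1204 = 1202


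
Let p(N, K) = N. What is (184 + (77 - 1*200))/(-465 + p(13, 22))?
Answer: -61/452 ≈ -0.13496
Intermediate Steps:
(184 + (77 - 1*200))/(-465 + p(13, 22)) = (184 + (77 - 1*200))/(-465 + 13) = (184 + (77 - 200))/(-452) = (184 - 123)*(-1/452) = 61*(-1/452) = -61/452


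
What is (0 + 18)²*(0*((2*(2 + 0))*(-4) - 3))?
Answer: 0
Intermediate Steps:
(0 + 18)²*(0*((2*(2 + 0))*(-4) - 3)) = 18²*(0*((2*2)*(-4) - 3)) = 324*(0*(4*(-4) - 3)) = 324*(0*(-16 - 3)) = 324*(0*(-19)) = 324*0 = 0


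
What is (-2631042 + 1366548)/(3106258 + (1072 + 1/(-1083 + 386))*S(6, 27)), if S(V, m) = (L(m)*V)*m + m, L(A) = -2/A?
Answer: -125907474/310895653 ≈ -0.40498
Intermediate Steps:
S(V, m) = m - 2*V (S(V, m) = ((-2/m)*V)*m + m = (-2*V/m)*m + m = -2*V + m = m - 2*V)
(-2631042 + 1366548)/(3106258 + (1072 + 1/(-1083 + 386))*S(6, 27)) = (-2631042 + 1366548)/(3106258 + (1072 + 1/(-1083 + 386))*(27 - 2*6)) = -1264494/(3106258 + (1072 + 1/(-697))*(27 - 12)) = -1264494/(3106258 + (1072 - 1/697)*15) = -1264494/(3106258 + (747183/697)*15) = -1264494/(3106258 + 11207745/697) = -1264494/2176269571/697 = -1264494*697/2176269571 = -125907474/310895653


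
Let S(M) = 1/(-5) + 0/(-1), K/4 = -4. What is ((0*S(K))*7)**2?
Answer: 0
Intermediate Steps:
K = -16 (K = 4*(-4) = -16)
S(M) = -1/5 (S(M) = 1*(-1/5) + 0*(-1) = -1/5 + 0 = -1/5)
((0*S(K))*7)**2 = ((0*(-1/5))*7)**2 = (0*7)**2 = 0**2 = 0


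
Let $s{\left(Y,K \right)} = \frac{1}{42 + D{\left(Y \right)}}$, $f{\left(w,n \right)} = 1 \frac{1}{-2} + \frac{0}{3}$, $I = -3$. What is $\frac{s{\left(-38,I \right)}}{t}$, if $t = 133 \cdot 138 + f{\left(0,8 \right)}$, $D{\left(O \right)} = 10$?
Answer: $\frac{1}{954382} \approx 1.0478 \cdot 10^{-6}$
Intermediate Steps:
$f{\left(w,n \right)} = - \frac{1}{2}$ ($f{\left(w,n \right)} = 1 \left(- \frac{1}{2}\right) + 0 \cdot \frac{1}{3} = - \frac{1}{2} + 0 = - \frac{1}{2}$)
$s{\left(Y,K \right)} = \frac{1}{52}$ ($s{\left(Y,K \right)} = \frac{1}{42 + 10} = \frac{1}{52}$)
$t = \frac{36707}{2}$ ($t = 133 \cdot 138 - \frac{1}{2} = 18354 - \frac{1}{2} = \frac{36707}{2} \approx 18354.0$)
$\frac{s{\left(-38,I \right)}}{t} = \frac{1}{52 \cdot \frac{36707}{2}} = \frac{1}{52} \cdot \frac{2}{36707} = \frac{1}{954382}$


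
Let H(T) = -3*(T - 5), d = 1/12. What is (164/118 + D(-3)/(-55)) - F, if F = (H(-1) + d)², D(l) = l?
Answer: -152128877/467280 ≈ -325.56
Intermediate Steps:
d = 1/12 ≈ 0.083333
H(T) = 15 - 3*T (H(T) = -3*(-5 + T) = 15 - 3*T)
F = 47089/144 (F = ((15 - 3*(-1)) + 1/12)² = ((15 + 3) + 1/12)² = (18 + 1/12)² = (217/12)² = 47089/144 ≈ 327.01)
(164/118 + D(-3)/(-55)) - F = (164/118 - 3/(-55)) - 1*47089/144 = (164*(1/118) - 3*(-1/55)) - 47089/144 = (82/59 + 3/55) - 47089/144 = 4687/3245 - 47089/144 = -152128877/467280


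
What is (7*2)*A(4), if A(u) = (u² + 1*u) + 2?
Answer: 308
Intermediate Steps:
A(u) = 2 + u + u² (A(u) = (u² + u) + 2 = (u + u²) + 2 = 2 + u + u²)
(7*2)*A(4) = (7*2)*(2 + 4 + 4²) = 14*(2 + 4 + 16) = 14*22 = 308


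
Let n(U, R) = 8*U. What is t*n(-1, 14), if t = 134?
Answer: -1072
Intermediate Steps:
t*n(-1, 14) = 134*(8*(-1)) = 134*(-8) = -1072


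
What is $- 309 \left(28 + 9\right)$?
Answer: $-11433$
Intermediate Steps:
$- 309 \left(28 + 9\right) = \left(-309\right) 37 = -11433$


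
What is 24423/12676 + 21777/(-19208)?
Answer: 6895419/8695736 ≈ 0.79297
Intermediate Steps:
24423/12676 + 21777/(-19208) = 24423*(1/12676) + 21777*(-1/19208) = 24423/12676 - 3111/2744 = 6895419/8695736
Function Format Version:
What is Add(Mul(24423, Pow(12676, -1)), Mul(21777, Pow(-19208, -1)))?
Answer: Rational(6895419, 8695736) ≈ 0.79297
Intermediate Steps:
Add(Mul(24423, Pow(12676, -1)), Mul(21777, Pow(-19208, -1))) = Add(Mul(24423, Rational(1, 12676)), Mul(21777, Rational(-1, 19208))) = Add(Rational(24423, 12676), Rational(-3111, 2744)) = Rational(6895419, 8695736)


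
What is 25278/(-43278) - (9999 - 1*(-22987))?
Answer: -237932231/7213 ≈ -32987.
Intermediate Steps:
25278/(-43278) - (9999 - 1*(-22987)) = 25278*(-1/43278) - (9999 + 22987) = -4213/7213 - 1*32986 = -4213/7213 - 32986 = -237932231/7213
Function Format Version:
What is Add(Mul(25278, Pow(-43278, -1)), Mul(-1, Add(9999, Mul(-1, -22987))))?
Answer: Rational(-237932231, 7213) ≈ -32987.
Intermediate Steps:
Add(Mul(25278, Pow(-43278, -1)), Mul(-1, Add(9999, Mul(-1, -22987)))) = Add(Mul(25278, Rational(-1, 43278)), Mul(-1, Add(9999, 22987))) = Add(Rational(-4213, 7213), Mul(-1, 32986)) = Add(Rational(-4213, 7213), -32986) = Rational(-237932231, 7213)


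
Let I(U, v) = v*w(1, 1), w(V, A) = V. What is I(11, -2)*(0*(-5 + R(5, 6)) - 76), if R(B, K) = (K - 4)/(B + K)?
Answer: 152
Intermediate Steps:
R(B, K) = (-4 + K)/(B + K)
I(U, v) = v (I(U, v) = v*1 = v)
I(11, -2)*(0*(-5 + R(5, 6)) - 76) = -2*(0*(-5 + (-4 + 6)/(5 + 6)) - 76) = -2*(0*(-5 + 2/11) - 76) = -2*(0*(-53/11) - 76) = -2*(0 - 76) = -2*(-76) = 152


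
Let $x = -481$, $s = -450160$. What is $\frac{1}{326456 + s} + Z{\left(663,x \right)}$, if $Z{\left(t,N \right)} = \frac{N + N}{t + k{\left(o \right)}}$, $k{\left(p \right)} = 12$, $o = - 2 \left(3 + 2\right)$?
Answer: $- \frac{119003923}{83500200} \approx -1.4252$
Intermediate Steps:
$o = -10$ ($o = \left(-2\right) 5 = -10$)
$Z{\left(t,N \right)} = \frac{2 N}{12 + t}$ ($Z{\left(t,N \right)} = \frac{N + N}{t + 12} = \frac{2 N}{12 + t}$)
$\frac{1}{326456 + s} + Z{\left(663,x \right)} = \frac{1}{326456 - 450160} + 2 \left(-481\right) \frac{1}{12 + 663} = \frac{1}{-123704} + 2 \left(-481\right) \frac{1}{675} = - \frac{1}{123704} + 2 \left(-481\right) \frac{1}{675} = - \frac{1}{123704} - \frac{962}{675} = - \frac{119003923}{83500200}$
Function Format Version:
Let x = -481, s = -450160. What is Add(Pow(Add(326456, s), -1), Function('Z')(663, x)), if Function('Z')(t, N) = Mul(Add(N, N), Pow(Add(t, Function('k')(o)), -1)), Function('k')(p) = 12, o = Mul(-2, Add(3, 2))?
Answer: Rational(-119003923, 83500200) ≈ -1.4252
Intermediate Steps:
o = -10 (o = Mul(-2, 5) = -10)
Function('Z')(t, N) = Mul(2, N, Pow(Add(12, t), -1)) (Function('Z')(t, N) = Mul(Add(N, N), Pow(Add(t, 12), -1)) = Mul(Mul(2, N), Pow(Add(12, t), -1)) = Mul(2, N, Pow(Add(12, t), -1)))
Add(Pow(Add(326456, s), -1), Function('Z')(663, x)) = Add(Pow(Add(326456, -450160), -1), Mul(2, -481, Pow(Add(12, 663), -1))) = Add(Pow(-123704, -1), Mul(2, -481, Pow(675, -1))) = Add(Rational(-1, 123704), Mul(2, -481, Rational(1, 675))) = Add(Rational(-1, 123704), Rational(-962, 675)) = Rational(-119003923, 83500200)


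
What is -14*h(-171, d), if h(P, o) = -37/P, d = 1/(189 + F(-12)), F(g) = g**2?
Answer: -518/171 ≈ -3.0292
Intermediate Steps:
d = 1/333 (d = 1/(189 + (-12)**2) = 1/(189 + 144) = 1/333 ≈ 0.0030030)
-14*h(-171, d) = -(-518)/(-171) = -(-518)*(-1)/171 = -14*37/171 = -518/171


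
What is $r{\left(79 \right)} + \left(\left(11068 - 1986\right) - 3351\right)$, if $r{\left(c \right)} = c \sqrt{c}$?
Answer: $5731 + 79 \sqrt{79} \approx 6433.2$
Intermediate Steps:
$r{\left(c \right)} = c^{\frac{3}{2}}$
$r{\left(79 \right)} + \left(\left(11068 - 1986\right) - 3351\right) = 79^{\frac{3}{2}} + \left(\left(11068 - 1986\right) - 3351\right) = 79 \sqrt{79} + \left(9082 - 3351\right) = 79 \sqrt{79} + 5731 = 5731 + 79 \sqrt{79}$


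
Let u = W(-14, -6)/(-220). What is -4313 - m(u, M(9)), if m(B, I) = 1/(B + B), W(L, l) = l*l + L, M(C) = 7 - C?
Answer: -4308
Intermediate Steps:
W(L, l) = L + l² (W(L, l) = l² + L = L + l²)
u = -⅒ (u = (-14 + (-6)²)/(-220) = (-14 + 36)*(-1/220) = 22*(-1/220) = -⅒ ≈ -0.10000)
m(B, I) = 1/(2*B)
-4313 - m(u, M(9)) = -4313 - 1/(2*(-⅒)) = -4313 - (-10)/2 = -4313 - 1*(-5) = -4313 + 5 = -4308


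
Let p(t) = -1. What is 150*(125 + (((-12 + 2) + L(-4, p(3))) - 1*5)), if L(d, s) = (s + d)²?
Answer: 20250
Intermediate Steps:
L(d, s) = (d + s)²
150*(125 + (((-12 + 2) + L(-4, p(3))) - 1*5)) = 150*(125 + (((-12 + 2) + (-4 - 1)²) - 1*5)) = 150*(125 + ((-10 + (-5)²) - 5)) = 150*(125 + ((-10 + 25) - 5)) = 150*(125 + (15 - 5)) = 150*(125 + 10) = 150*135 = 20250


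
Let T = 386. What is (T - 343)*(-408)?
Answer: -17544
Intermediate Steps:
(T - 343)*(-408) = (386 - 343)*(-408) = 43*(-408) = -17544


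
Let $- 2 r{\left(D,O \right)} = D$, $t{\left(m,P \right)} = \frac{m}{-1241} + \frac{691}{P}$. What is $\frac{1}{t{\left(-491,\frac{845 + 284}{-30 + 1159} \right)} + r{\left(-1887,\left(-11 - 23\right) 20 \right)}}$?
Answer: $\frac{2482}{4057811} \approx 0.00061166$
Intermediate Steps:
$t{\left(m,P \right)} = \frac{691}{P} - \frac{m}{1241}$ ($t{\left(m,P \right)} = m \left(- \frac{1}{1241}\right) + \frac{691}{P} = - \frac{m}{1241} + \frac{691}{P} = \frac{691}{P} - \frac{m}{1241}$)
$r{\left(D,O \right)} = - \frac{D}{2}$
$\frac{1}{t{\left(-491,\frac{845 + 284}{-30 + 1159} \right)} + r{\left(-1887,\left(-11 - 23\right) 20 \right)}} = \frac{1}{\left(\frac{691}{\left(845 + 284\right) \frac{1}{-30 + 1159}} - - \frac{491}{1241}\right) - - \frac{1887}{2}} = \frac{1}{\left(\frac{691}{1129 \cdot \frac{1}{1129}} + \frac{491}{1241}\right) + \frac{1887}{2}} = \frac{1}{\left(\frac{691}{1} + \frac{491}{1241}\right) + \frac{1887}{2}} = \frac{1}{\left(691 \cdot 1 + \frac{491}{1241}\right) + \frac{1887}{2}} = \frac{1}{\left(691 + \frac{491}{1241}\right) + \frac{1887}{2}} = \frac{1}{\frac{858022}{1241} + \frac{1887}{2}} = \frac{1}{\frac{4057811}{2482}} = \frac{2482}{4057811}$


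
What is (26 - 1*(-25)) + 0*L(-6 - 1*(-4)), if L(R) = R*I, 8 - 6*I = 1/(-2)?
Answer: 51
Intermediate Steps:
I = 17/12 (I = 4/3 - 1/(6*(-2)) = 4/3 - (-1)/(6*2) = 4/3 - ⅙*(-½) = 4/3 + 1/12 = 17/12 ≈ 1.4167)
L(R) = 17*R/12 (L(R) = R*(17/12) = 17*R/12)
(26 - 1*(-25)) + 0*L(-6 - 1*(-4)) = (26 - 1*(-25)) + 0*(17*(-6 - 1*(-4))/12) = (26 + 25) + 0*(17*(-6 + 4)/12) = 51 + 0*((17/12)*(-2)) = 51 + 0*(-17/6) = 51 + 0 = 51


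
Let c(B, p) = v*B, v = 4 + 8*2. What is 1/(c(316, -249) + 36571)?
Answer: 1/42891 ≈ 2.3315e-5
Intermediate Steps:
v = 20 (v = 4 + 16 = 20)
c(B, p) = 20*B
1/(c(316, -249) + 36571) = 1/(20*316 + 36571) = 1/(6320 + 36571) = 1/42891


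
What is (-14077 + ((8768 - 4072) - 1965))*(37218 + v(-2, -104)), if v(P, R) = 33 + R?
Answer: -421469862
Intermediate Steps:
(-14077 + ((8768 - 4072) - 1965))*(37218 + v(-2, -104)) = (-14077 + ((8768 - 4072) - 1965))*(37218 + (33 - 104)) = (-14077 + (4696 - 1965))*(37218 - 71) = (-14077 + 2731)*37147 = -11346*37147 = -421469862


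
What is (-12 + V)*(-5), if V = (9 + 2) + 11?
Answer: -50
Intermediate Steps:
V = 22 (V = 11 + 11 = 22)
(-12 + V)*(-5) = (-12 + 22)*(-5) = 10*(-5) = -50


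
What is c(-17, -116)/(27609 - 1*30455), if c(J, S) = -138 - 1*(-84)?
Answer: 27/1423 ≈ 0.018974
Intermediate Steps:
c(J, S) = -54 (c(J, S) = -138 + 84 = -54)
c(-17, -116)/(27609 - 1*30455) = -54/(27609 - 1*30455) = -54/(27609 - 30455) = -54/(-2846) = -54*(-1/2846) = 27/1423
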